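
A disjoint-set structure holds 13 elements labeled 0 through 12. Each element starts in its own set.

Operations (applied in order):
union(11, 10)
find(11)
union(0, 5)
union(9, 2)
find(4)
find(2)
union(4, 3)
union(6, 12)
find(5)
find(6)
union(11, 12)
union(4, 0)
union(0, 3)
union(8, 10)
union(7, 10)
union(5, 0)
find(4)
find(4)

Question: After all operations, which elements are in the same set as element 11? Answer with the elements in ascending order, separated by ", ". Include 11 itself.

Answer: 6, 7, 8, 10, 11, 12

Derivation:
Step 1: union(11, 10) -> merged; set of 11 now {10, 11}
Step 2: find(11) -> no change; set of 11 is {10, 11}
Step 3: union(0, 5) -> merged; set of 0 now {0, 5}
Step 4: union(9, 2) -> merged; set of 9 now {2, 9}
Step 5: find(4) -> no change; set of 4 is {4}
Step 6: find(2) -> no change; set of 2 is {2, 9}
Step 7: union(4, 3) -> merged; set of 4 now {3, 4}
Step 8: union(6, 12) -> merged; set of 6 now {6, 12}
Step 9: find(5) -> no change; set of 5 is {0, 5}
Step 10: find(6) -> no change; set of 6 is {6, 12}
Step 11: union(11, 12) -> merged; set of 11 now {6, 10, 11, 12}
Step 12: union(4, 0) -> merged; set of 4 now {0, 3, 4, 5}
Step 13: union(0, 3) -> already same set; set of 0 now {0, 3, 4, 5}
Step 14: union(8, 10) -> merged; set of 8 now {6, 8, 10, 11, 12}
Step 15: union(7, 10) -> merged; set of 7 now {6, 7, 8, 10, 11, 12}
Step 16: union(5, 0) -> already same set; set of 5 now {0, 3, 4, 5}
Step 17: find(4) -> no change; set of 4 is {0, 3, 4, 5}
Step 18: find(4) -> no change; set of 4 is {0, 3, 4, 5}
Component of 11: {6, 7, 8, 10, 11, 12}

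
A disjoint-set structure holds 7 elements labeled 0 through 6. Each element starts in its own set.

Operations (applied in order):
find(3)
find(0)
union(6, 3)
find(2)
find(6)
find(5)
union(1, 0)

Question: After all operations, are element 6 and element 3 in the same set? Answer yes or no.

Step 1: find(3) -> no change; set of 3 is {3}
Step 2: find(0) -> no change; set of 0 is {0}
Step 3: union(6, 3) -> merged; set of 6 now {3, 6}
Step 4: find(2) -> no change; set of 2 is {2}
Step 5: find(6) -> no change; set of 6 is {3, 6}
Step 6: find(5) -> no change; set of 5 is {5}
Step 7: union(1, 0) -> merged; set of 1 now {0, 1}
Set of 6: {3, 6}; 3 is a member.

Answer: yes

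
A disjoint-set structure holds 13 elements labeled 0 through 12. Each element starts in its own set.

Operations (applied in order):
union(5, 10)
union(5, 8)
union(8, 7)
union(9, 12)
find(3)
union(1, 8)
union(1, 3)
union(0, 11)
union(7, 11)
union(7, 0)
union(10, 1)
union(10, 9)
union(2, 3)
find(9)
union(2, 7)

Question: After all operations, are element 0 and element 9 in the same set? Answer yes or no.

Step 1: union(5, 10) -> merged; set of 5 now {5, 10}
Step 2: union(5, 8) -> merged; set of 5 now {5, 8, 10}
Step 3: union(8, 7) -> merged; set of 8 now {5, 7, 8, 10}
Step 4: union(9, 12) -> merged; set of 9 now {9, 12}
Step 5: find(3) -> no change; set of 3 is {3}
Step 6: union(1, 8) -> merged; set of 1 now {1, 5, 7, 8, 10}
Step 7: union(1, 3) -> merged; set of 1 now {1, 3, 5, 7, 8, 10}
Step 8: union(0, 11) -> merged; set of 0 now {0, 11}
Step 9: union(7, 11) -> merged; set of 7 now {0, 1, 3, 5, 7, 8, 10, 11}
Step 10: union(7, 0) -> already same set; set of 7 now {0, 1, 3, 5, 7, 8, 10, 11}
Step 11: union(10, 1) -> already same set; set of 10 now {0, 1, 3, 5, 7, 8, 10, 11}
Step 12: union(10, 9) -> merged; set of 10 now {0, 1, 3, 5, 7, 8, 9, 10, 11, 12}
Step 13: union(2, 3) -> merged; set of 2 now {0, 1, 2, 3, 5, 7, 8, 9, 10, 11, 12}
Step 14: find(9) -> no change; set of 9 is {0, 1, 2, 3, 5, 7, 8, 9, 10, 11, 12}
Step 15: union(2, 7) -> already same set; set of 2 now {0, 1, 2, 3, 5, 7, 8, 9, 10, 11, 12}
Set of 0: {0, 1, 2, 3, 5, 7, 8, 9, 10, 11, 12}; 9 is a member.

Answer: yes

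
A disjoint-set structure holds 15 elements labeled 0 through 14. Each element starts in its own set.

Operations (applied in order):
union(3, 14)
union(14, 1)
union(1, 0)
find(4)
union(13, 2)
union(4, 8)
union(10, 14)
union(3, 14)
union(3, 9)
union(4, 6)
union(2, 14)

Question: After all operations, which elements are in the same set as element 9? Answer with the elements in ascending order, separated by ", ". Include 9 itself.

Answer: 0, 1, 2, 3, 9, 10, 13, 14

Derivation:
Step 1: union(3, 14) -> merged; set of 3 now {3, 14}
Step 2: union(14, 1) -> merged; set of 14 now {1, 3, 14}
Step 3: union(1, 0) -> merged; set of 1 now {0, 1, 3, 14}
Step 4: find(4) -> no change; set of 4 is {4}
Step 5: union(13, 2) -> merged; set of 13 now {2, 13}
Step 6: union(4, 8) -> merged; set of 4 now {4, 8}
Step 7: union(10, 14) -> merged; set of 10 now {0, 1, 3, 10, 14}
Step 8: union(3, 14) -> already same set; set of 3 now {0, 1, 3, 10, 14}
Step 9: union(3, 9) -> merged; set of 3 now {0, 1, 3, 9, 10, 14}
Step 10: union(4, 6) -> merged; set of 4 now {4, 6, 8}
Step 11: union(2, 14) -> merged; set of 2 now {0, 1, 2, 3, 9, 10, 13, 14}
Component of 9: {0, 1, 2, 3, 9, 10, 13, 14}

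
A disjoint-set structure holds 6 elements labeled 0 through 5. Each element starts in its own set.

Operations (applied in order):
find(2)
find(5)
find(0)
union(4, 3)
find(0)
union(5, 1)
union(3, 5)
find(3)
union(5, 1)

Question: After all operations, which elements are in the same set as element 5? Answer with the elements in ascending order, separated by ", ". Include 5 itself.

Step 1: find(2) -> no change; set of 2 is {2}
Step 2: find(5) -> no change; set of 5 is {5}
Step 3: find(0) -> no change; set of 0 is {0}
Step 4: union(4, 3) -> merged; set of 4 now {3, 4}
Step 5: find(0) -> no change; set of 0 is {0}
Step 6: union(5, 1) -> merged; set of 5 now {1, 5}
Step 7: union(3, 5) -> merged; set of 3 now {1, 3, 4, 5}
Step 8: find(3) -> no change; set of 3 is {1, 3, 4, 5}
Step 9: union(5, 1) -> already same set; set of 5 now {1, 3, 4, 5}
Component of 5: {1, 3, 4, 5}

Answer: 1, 3, 4, 5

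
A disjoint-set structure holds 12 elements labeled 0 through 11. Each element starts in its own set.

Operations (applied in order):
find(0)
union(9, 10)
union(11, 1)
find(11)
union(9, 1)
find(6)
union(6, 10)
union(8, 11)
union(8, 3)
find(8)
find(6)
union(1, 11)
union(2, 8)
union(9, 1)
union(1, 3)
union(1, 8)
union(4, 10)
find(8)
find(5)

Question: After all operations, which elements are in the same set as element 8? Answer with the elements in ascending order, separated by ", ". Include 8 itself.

Answer: 1, 2, 3, 4, 6, 8, 9, 10, 11

Derivation:
Step 1: find(0) -> no change; set of 0 is {0}
Step 2: union(9, 10) -> merged; set of 9 now {9, 10}
Step 3: union(11, 1) -> merged; set of 11 now {1, 11}
Step 4: find(11) -> no change; set of 11 is {1, 11}
Step 5: union(9, 1) -> merged; set of 9 now {1, 9, 10, 11}
Step 6: find(6) -> no change; set of 6 is {6}
Step 7: union(6, 10) -> merged; set of 6 now {1, 6, 9, 10, 11}
Step 8: union(8, 11) -> merged; set of 8 now {1, 6, 8, 9, 10, 11}
Step 9: union(8, 3) -> merged; set of 8 now {1, 3, 6, 8, 9, 10, 11}
Step 10: find(8) -> no change; set of 8 is {1, 3, 6, 8, 9, 10, 11}
Step 11: find(6) -> no change; set of 6 is {1, 3, 6, 8, 9, 10, 11}
Step 12: union(1, 11) -> already same set; set of 1 now {1, 3, 6, 8, 9, 10, 11}
Step 13: union(2, 8) -> merged; set of 2 now {1, 2, 3, 6, 8, 9, 10, 11}
Step 14: union(9, 1) -> already same set; set of 9 now {1, 2, 3, 6, 8, 9, 10, 11}
Step 15: union(1, 3) -> already same set; set of 1 now {1, 2, 3, 6, 8, 9, 10, 11}
Step 16: union(1, 8) -> already same set; set of 1 now {1, 2, 3, 6, 8, 9, 10, 11}
Step 17: union(4, 10) -> merged; set of 4 now {1, 2, 3, 4, 6, 8, 9, 10, 11}
Step 18: find(8) -> no change; set of 8 is {1, 2, 3, 4, 6, 8, 9, 10, 11}
Step 19: find(5) -> no change; set of 5 is {5}
Component of 8: {1, 2, 3, 4, 6, 8, 9, 10, 11}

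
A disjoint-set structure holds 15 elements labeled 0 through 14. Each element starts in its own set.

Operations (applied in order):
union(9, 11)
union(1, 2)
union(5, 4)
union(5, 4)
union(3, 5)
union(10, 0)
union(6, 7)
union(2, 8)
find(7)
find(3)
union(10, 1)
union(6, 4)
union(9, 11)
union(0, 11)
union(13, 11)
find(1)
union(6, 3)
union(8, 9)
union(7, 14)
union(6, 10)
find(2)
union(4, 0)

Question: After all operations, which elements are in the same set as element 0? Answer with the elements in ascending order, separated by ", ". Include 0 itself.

Step 1: union(9, 11) -> merged; set of 9 now {9, 11}
Step 2: union(1, 2) -> merged; set of 1 now {1, 2}
Step 3: union(5, 4) -> merged; set of 5 now {4, 5}
Step 4: union(5, 4) -> already same set; set of 5 now {4, 5}
Step 5: union(3, 5) -> merged; set of 3 now {3, 4, 5}
Step 6: union(10, 0) -> merged; set of 10 now {0, 10}
Step 7: union(6, 7) -> merged; set of 6 now {6, 7}
Step 8: union(2, 8) -> merged; set of 2 now {1, 2, 8}
Step 9: find(7) -> no change; set of 7 is {6, 7}
Step 10: find(3) -> no change; set of 3 is {3, 4, 5}
Step 11: union(10, 1) -> merged; set of 10 now {0, 1, 2, 8, 10}
Step 12: union(6, 4) -> merged; set of 6 now {3, 4, 5, 6, 7}
Step 13: union(9, 11) -> already same set; set of 9 now {9, 11}
Step 14: union(0, 11) -> merged; set of 0 now {0, 1, 2, 8, 9, 10, 11}
Step 15: union(13, 11) -> merged; set of 13 now {0, 1, 2, 8, 9, 10, 11, 13}
Step 16: find(1) -> no change; set of 1 is {0, 1, 2, 8, 9, 10, 11, 13}
Step 17: union(6, 3) -> already same set; set of 6 now {3, 4, 5, 6, 7}
Step 18: union(8, 9) -> already same set; set of 8 now {0, 1, 2, 8, 9, 10, 11, 13}
Step 19: union(7, 14) -> merged; set of 7 now {3, 4, 5, 6, 7, 14}
Step 20: union(6, 10) -> merged; set of 6 now {0, 1, 2, 3, 4, 5, 6, 7, 8, 9, 10, 11, 13, 14}
Step 21: find(2) -> no change; set of 2 is {0, 1, 2, 3, 4, 5, 6, 7, 8, 9, 10, 11, 13, 14}
Step 22: union(4, 0) -> already same set; set of 4 now {0, 1, 2, 3, 4, 5, 6, 7, 8, 9, 10, 11, 13, 14}
Component of 0: {0, 1, 2, 3, 4, 5, 6, 7, 8, 9, 10, 11, 13, 14}

Answer: 0, 1, 2, 3, 4, 5, 6, 7, 8, 9, 10, 11, 13, 14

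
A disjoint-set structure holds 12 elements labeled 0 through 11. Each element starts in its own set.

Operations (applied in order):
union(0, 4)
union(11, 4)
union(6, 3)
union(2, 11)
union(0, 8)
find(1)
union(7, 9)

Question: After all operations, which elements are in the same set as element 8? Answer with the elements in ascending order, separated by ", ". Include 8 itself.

Step 1: union(0, 4) -> merged; set of 0 now {0, 4}
Step 2: union(11, 4) -> merged; set of 11 now {0, 4, 11}
Step 3: union(6, 3) -> merged; set of 6 now {3, 6}
Step 4: union(2, 11) -> merged; set of 2 now {0, 2, 4, 11}
Step 5: union(0, 8) -> merged; set of 0 now {0, 2, 4, 8, 11}
Step 6: find(1) -> no change; set of 1 is {1}
Step 7: union(7, 9) -> merged; set of 7 now {7, 9}
Component of 8: {0, 2, 4, 8, 11}

Answer: 0, 2, 4, 8, 11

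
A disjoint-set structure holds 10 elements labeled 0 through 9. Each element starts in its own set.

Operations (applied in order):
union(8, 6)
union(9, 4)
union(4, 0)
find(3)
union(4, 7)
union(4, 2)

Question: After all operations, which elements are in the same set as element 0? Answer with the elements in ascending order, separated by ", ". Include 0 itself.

Answer: 0, 2, 4, 7, 9

Derivation:
Step 1: union(8, 6) -> merged; set of 8 now {6, 8}
Step 2: union(9, 4) -> merged; set of 9 now {4, 9}
Step 3: union(4, 0) -> merged; set of 4 now {0, 4, 9}
Step 4: find(3) -> no change; set of 3 is {3}
Step 5: union(4, 7) -> merged; set of 4 now {0, 4, 7, 9}
Step 6: union(4, 2) -> merged; set of 4 now {0, 2, 4, 7, 9}
Component of 0: {0, 2, 4, 7, 9}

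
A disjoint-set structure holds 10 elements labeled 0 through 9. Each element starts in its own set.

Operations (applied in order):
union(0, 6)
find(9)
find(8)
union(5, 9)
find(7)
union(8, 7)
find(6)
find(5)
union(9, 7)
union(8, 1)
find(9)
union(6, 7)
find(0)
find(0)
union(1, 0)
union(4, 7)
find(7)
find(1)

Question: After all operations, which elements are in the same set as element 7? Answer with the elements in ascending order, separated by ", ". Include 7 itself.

Step 1: union(0, 6) -> merged; set of 0 now {0, 6}
Step 2: find(9) -> no change; set of 9 is {9}
Step 3: find(8) -> no change; set of 8 is {8}
Step 4: union(5, 9) -> merged; set of 5 now {5, 9}
Step 5: find(7) -> no change; set of 7 is {7}
Step 6: union(8, 7) -> merged; set of 8 now {7, 8}
Step 7: find(6) -> no change; set of 6 is {0, 6}
Step 8: find(5) -> no change; set of 5 is {5, 9}
Step 9: union(9, 7) -> merged; set of 9 now {5, 7, 8, 9}
Step 10: union(8, 1) -> merged; set of 8 now {1, 5, 7, 8, 9}
Step 11: find(9) -> no change; set of 9 is {1, 5, 7, 8, 9}
Step 12: union(6, 7) -> merged; set of 6 now {0, 1, 5, 6, 7, 8, 9}
Step 13: find(0) -> no change; set of 0 is {0, 1, 5, 6, 7, 8, 9}
Step 14: find(0) -> no change; set of 0 is {0, 1, 5, 6, 7, 8, 9}
Step 15: union(1, 0) -> already same set; set of 1 now {0, 1, 5, 6, 7, 8, 9}
Step 16: union(4, 7) -> merged; set of 4 now {0, 1, 4, 5, 6, 7, 8, 9}
Step 17: find(7) -> no change; set of 7 is {0, 1, 4, 5, 6, 7, 8, 9}
Step 18: find(1) -> no change; set of 1 is {0, 1, 4, 5, 6, 7, 8, 9}
Component of 7: {0, 1, 4, 5, 6, 7, 8, 9}

Answer: 0, 1, 4, 5, 6, 7, 8, 9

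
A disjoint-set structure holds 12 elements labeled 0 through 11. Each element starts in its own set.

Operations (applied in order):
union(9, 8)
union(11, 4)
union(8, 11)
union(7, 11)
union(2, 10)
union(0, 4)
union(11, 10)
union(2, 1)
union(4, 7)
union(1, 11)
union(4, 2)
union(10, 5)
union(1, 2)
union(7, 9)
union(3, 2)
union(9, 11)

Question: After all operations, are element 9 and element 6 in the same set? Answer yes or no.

Answer: no

Derivation:
Step 1: union(9, 8) -> merged; set of 9 now {8, 9}
Step 2: union(11, 4) -> merged; set of 11 now {4, 11}
Step 3: union(8, 11) -> merged; set of 8 now {4, 8, 9, 11}
Step 4: union(7, 11) -> merged; set of 7 now {4, 7, 8, 9, 11}
Step 5: union(2, 10) -> merged; set of 2 now {2, 10}
Step 6: union(0, 4) -> merged; set of 0 now {0, 4, 7, 8, 9, 11}
Step 7: union(11, 10) -> merged; set of 11 now {0, 2, 4, 7, 8, 9, 10, 11}
Step 8: union(2, 1) -> merged; set of 2 now {0, 1, 2, 4, 7, 8, 9, 10, 11}
Step 9: union(4, 7) -> already same set; set of 4 now {0, 1, 2, 4, 7, 8, 9, 10, 11}
Step 10: union(1, 11) -> already same set; set of 1 now {0, 1, 2, 4, 7, 8, 9, 10, 11}
Step 11: union(4, 2) -> already same set; set of 4 now {0, 1, 2, 4, 7, 8, 9, 10, 11}
Step 12: union(10, 5) -> merged; set of 10 now {0, 1, 2, 4, 5, 7, 8, 9, 10, 11}
Step 13: union(1, 2) -> already same set; set of 1 now {0, 1, 2, 4, 5, 7, 8, 9, 10, 11}
Step 14: union(7, 9) -> already same set; set of 7 now {0, 1, 2, 4, 5, 7, 8, 9, 10, 11}
Step 15: union(3, 2) -> merged; set of 3 now {0, 1, 2, 3, 4, 5, 7, 8, 9, 10, 11}
Step 16: union(9, 11) -> already same set; set of 9 now {0, 1, 2, 3, 4, 5, 7, 8, 9, 10, 11}
Set of 9: {0, 1, 2, 3, 4, 5, 7, 8, 9, 10, 11}; 6 is not a member.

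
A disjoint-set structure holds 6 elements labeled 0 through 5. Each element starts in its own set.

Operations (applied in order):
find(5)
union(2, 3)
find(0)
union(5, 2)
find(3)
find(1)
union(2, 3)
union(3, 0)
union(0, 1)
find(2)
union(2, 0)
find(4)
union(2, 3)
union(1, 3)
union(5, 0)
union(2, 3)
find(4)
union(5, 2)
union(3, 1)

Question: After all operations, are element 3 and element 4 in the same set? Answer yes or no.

Step 1: find(5) -> no change; set of 5 is {5}
Step 2: union(2, 3) -> merged; set of 2 now {2, 3}
Step 3: find(0) -> no change; set of 0 is {0}
Step 4: union(5, 2) -> merged; set of 5 now {2, 3, 5}
Step 5: find(3) -> no change; set of 3 is {2, 3, 5}
Step 6: find(1) -> no change; set of 1 is {1}
Step 7: union(2, 3) -> already same set; set of 2 now {2, 3, 5}
Step 8: union(3, 0) -> merged; set of 3 now {0, 2, 3, 5}
Step 9: union(0, 1) -> merged; set of 0 now {0, 1, 2, 3, 5}
Step 10: find(2) -> no change; set of 2 is {0, 1, 2, 3, 5}
Step 11: union(2, 0) -> already same set; set of 2 now {0, 1, 2, 3, 5}
Step 12: find(4) -> no change; set of 4 is {4}
Step 13: union(2, 3) -> already same set; set of 2 now {0, 1, 2, 3, 5}
Step 14: union(1, 3) -> already same set; set of 1 now {0, 1, 2, 3, 5}
Step 15: union(5, 0) -> already same set; set of 5 now {0, 1, 2, 3, 5}
Step 16: union(2, 3) -> already same set; set of 2 now {0, 1, 2, 3, 5}
Step 17: find(4) -> no change; set of 4 is {4}
Step 18: union(5, 2) -> already same set; set of 5 now {0, 1, 2, 3, 5}
Step 19: union(3, 1) -> already same set; set of 3 now {0, 1, 2, 3, 5}
Set of 3: {0, 1, 2, 3, 5}; 4 is not a member.

Answer: no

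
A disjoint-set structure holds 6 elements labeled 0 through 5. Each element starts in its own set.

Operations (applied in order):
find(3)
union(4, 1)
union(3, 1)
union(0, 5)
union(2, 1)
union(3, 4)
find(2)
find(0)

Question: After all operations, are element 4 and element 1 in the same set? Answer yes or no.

Answer: yes

Derivation:
Step 1: find(3) -> no change; set of 3 is {3}
Step 2: union(4, 1) -> merged; set of 4 now {1, 4}
Step 3: union(3, 1) -> merged; set of 3 now {1, 3, 4}
Step 4: union(0, 5) -> merged; set of 0 now {0, 5}
Step 5: union(2, 1) -> merged; set of 2 now {1, 2, 3, 4}
Step 6: union(3, 4) -> already same set; set of 3 now {1, 2, 3, 4}
Step 7: find(2) -> no change; set of 2 is {1, 2, 3, 4}
Step 8: find(0) -> no change; set of 0 is {0, 5}
Set of 4: {1, 2, 3, 4}; 1 is a member.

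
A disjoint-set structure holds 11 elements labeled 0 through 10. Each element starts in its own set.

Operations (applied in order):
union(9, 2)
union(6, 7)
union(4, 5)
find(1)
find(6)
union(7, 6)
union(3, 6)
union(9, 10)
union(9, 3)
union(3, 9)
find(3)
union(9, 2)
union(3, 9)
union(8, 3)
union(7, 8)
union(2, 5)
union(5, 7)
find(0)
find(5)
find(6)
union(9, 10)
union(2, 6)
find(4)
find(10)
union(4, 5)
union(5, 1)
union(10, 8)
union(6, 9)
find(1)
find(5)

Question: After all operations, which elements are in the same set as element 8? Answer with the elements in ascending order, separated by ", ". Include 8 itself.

Answer: 1, 2, 3, 4, 5, 6, 7, 8, 9, 10

Derivation:
Step 1: union(9, 2) -> merged; set of 9 now {2, 9}
Step 2: union(6, 7) -> merged; set of 6 now {6, 7}
Step 3: union(4, 5) -> merged; set of 4 now {4, 5}
Step 4: find(1) -> no change; set of 1 is {1}
Step 5: find(6) -> no change; set of 6 is {6, 7}
Step 6: union(7, 6) -> already same set; set of 7 now {6, 7}
Step 7: union(3, 6) -> merged; set of 3 now {3, 6, 7}
Step 8: union(9, 10) -> merged; set of 9 now {2, 9, 10}
Step 9: union(9, 3) -> merged; set of 9 now {2, 3, 6, 7, 9, 10}
Step 10: union(3, 9) -> already same set; set of 3 now {2, 3, 6, 7, 9, 10}
Step 11: find(3) -> no change; set of 3 is {2, 3, 6, 7, 9, 10}
Step 12: union(9, 2) -> already same set; set of 9 now {2, 3, 6, 7, 9, 10}
Step 13: union(3, 9) -> already same set; set of 3 now {2, 3, 6, 7, 9, 10}
Step 14: union(8, 3) -> merged; set of 8 now {2, 3, 6, 7, 8, 9, 10}
Step 15: union(7, 8) -> already same set; set of 7 now {2, 3, 6, 7, 8, 9, 10}
Step 16: union(2, 5) -> merged; set of 2 now {2, 3, 4, 5, 6, 7, 8, 9, 10}
Step 17: union(5, 7) -> already same set; set of 5 now {2, 3, 4, 5, 6, 7, 8, 9, 10}
Step 18: find(0) -> no change; set of 0 is {0}
Step 19: find(5) -> no change; set of 5 is {2, 3, 4, 5, 6, 7, 8, 9, 10}
Step 20: find(6) -> no change; set of 6 is {2, 3, 4, 5, 6, 7, 8, 9, 10}
Step 21: union(9, 10) -> already same set; set of 9 now {2, 3, 4, 5, 6, 7, 8, 9, 10}
Step 22: union(2, 6) -> already same set; set of 2 now {2, 3, 4, 5, 6, 7, 8, 9, 10}
Step 23: find(4) -> no change; set of 4 is {2, 3, 4, 5, 6, 7, 8, 9, 10}
Step 24: find(10) -> no change; set of 10 is {2, 3, 4, 5, 6, 7, 8, 9, 10}
Step 25: union(4, 5) -> already same set; set of 4 now {2, 3, 4, 5, 6, 7, 8, 9, 10}
Step 26: union(5, 1) -> merged; set of 5 now {1, 2, 3, 4, 5, 6, 7, 8, 9, 10}
Step 27: union(10, 8) -> already same set; set of 10 now {1, 2, 3, 4, 5, 6, 7, 8, 9, 10}
Step 28: union(6, 9) -> already same set; set of 6 now {1, 2, 3, 4, 5, 6, 7, 8, 9, 10}
Step 29: find(1) -> no change; set of 1 is {1, 2, 3, 4, 5, 6, 7, 8, 9, 10}
Step 30: find(5) -> no change; set of 5 is {1, 2, 3, 4, 5, 6, 7, 8, 9, 10}
Component of 8: {1, 2, 3, 4, 5, 6, 7, 8, 9, 10}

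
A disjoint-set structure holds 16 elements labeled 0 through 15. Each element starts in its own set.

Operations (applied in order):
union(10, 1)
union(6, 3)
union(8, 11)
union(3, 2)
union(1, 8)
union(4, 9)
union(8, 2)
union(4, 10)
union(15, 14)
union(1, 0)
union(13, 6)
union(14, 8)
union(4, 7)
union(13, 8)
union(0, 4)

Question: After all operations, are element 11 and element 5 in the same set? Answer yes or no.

Step 1: union(10, 1) -> merged; set of 10 now {1, 10}
Step 2: union(6, 3) -> merged; set of 6 now {3, 6}
Step 3: union(8, 11) -> merged; set of 8 now {8, 11}
Step 4: union(3, 2) -> merged; set of 3 now {2, 3, 6}
Step 5: union(1, 8) -> merged; set of 1 now {1, 8, 10, 11}
Step 6: union(4, 9) -> merged; set of 4 now {4, 9}
Step 7: union(8, 2) -> merged; set of 8 now {1, 2, 3, 6, 8, 10, 11}
Step 8: union(4, 10) -> merged; set of 4 now {1, 2, 3, 4, 6, 8, 9, 10, 11}
Step 9: union(15, 14) -> merged; set of 15 now {14, 15}
Step 10: union(1, 0) -> merged; set of 1 now {0, 1, 2, 3, 4, 6, 8, 9, 10, 11}
Step 11: union(13, 6) -> merged; set of 13 now {0, 1, 2, 3, 4, 6, 8, 9, 10, 11, 13}
Step 12: union(14, 8) -> merged; set of 14 now {0, 1, 2, 3, 4, 6, 8, 9, 10, 11, 13, 14, 15}
Step 13: union(4, 7) -> merged; set of 4 now {0, 1, 2, 3, 4, 6, 7, 8, 9, 10, 11, 13, 14, 15}
Step 14: union(13, 8) -> already same set; set of 13 now {0, 1, 2, 3, 4, 6, 7, 8, 9, 10, 11, 13, 14, 15}
Step 15: union(0, 4) -> already same set; set of 0 now {0, 1, 2, 3, 4, 6, 7, 8, 9, 10, 11, 13, 14, 15}
Set of 11: {0, 1, 2, 3, 4, 6, 7, 8, 9, 10, 11, 13, 14, 15}; 5 is not a member.

Answer: no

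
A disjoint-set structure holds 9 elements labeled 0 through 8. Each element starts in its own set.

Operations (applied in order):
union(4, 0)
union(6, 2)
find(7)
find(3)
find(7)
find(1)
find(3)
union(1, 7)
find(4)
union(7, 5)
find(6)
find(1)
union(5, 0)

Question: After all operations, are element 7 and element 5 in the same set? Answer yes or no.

Step 1: union(4, 0) -> merged; set of 4 now {0, 4}
Step 2: union(6, 2) -> merged; set of 6 now {2, 6}
Step 3: find(7) -> no change; set of 7 is {7}
Step 4: find(3) -> no change; set of 3 is {3}
Step 5: find(7) -> no change; set of 7 is {7}
Step 6: find(1) -> no change; set of 1 is {1}
Step 7: find(3) -> no change; set of 3 is {3}
Step 8: union(1, 7) -> merged; set of 1 now {1, 7}
Step 9: find(4) -> no change; set of 4 is {0, 4}
Step 10: union(7, 5) -> merged; set of 7 now {1, 5, 7}
Step 11: find(6) -> no change; set of 6 is {2, 6}
Step 12: find(1) -> no change; set of 1 is {1, 5, 7}
Step 13: union(5, 0) -> merged; set of 5 now {0, 1, 4, 5, 7}
Set of 7: {0, 1, 4, 5, 7}; 5 is a member.

Answer: yes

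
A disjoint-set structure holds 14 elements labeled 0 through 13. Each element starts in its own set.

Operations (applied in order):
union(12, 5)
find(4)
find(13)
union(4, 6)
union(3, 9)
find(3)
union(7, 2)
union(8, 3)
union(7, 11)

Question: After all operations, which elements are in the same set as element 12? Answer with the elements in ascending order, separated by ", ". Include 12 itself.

Step 1: union(12, 5) -> merged; set of 12 now {5, 12}
Step 2: find(4) -> no change; set of 4 is {4}
Step 3: find(13) -> no change; set of 13 is {13}
Step 4: union(4, 6) -> merged; set of 4 now {4, 6}
Step 5: union(3, 9) -> merged; set of 3 now {3, 9}
Step 6: find(3) -> no change; set of 3 is {3, 9}
Step 7: union(7, 2) -> merged; set of 7 now {2, 7}
Step 8: union(8, 3) -> merged; set of 8 now {3, 8, 9}
Step 9: union(7, 11) -> merged; set of 7 now {2, 7, 11}
Component of 12: {5, 12}

Answer: 5, 12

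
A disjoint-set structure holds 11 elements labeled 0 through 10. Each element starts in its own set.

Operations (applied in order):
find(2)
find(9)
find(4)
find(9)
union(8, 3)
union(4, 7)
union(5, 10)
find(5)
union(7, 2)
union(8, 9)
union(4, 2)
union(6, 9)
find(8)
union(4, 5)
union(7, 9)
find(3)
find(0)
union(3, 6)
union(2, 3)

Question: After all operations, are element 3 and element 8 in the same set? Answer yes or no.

Answer: yes

Derivation:
Step 1: find(2) -> no change; set of 2 is {2}
Step 2: find(9) -> no change; set of 9 is {9}
Step 3: find(4) -> no change; set of 4 is {4}
Step 4: find(9) -> no change; set of 9 is {9}
Step 5: union(8, 3) -> merged; set of 8 now {3, 8}
Step 6: union(4, 7) -> merged; set of 4 now {4, 7}
Step 7: union(5, 10) -> merged; set of 5 now {5, 10}
Step 8: find(5) -> no change; set of 5 is {5, 10}
Step 9: union(7, 2) -> merged; set of 7 now {2, 4, 7}
Step 10: union(8, 9) -> merged; set of 8 now {3, 8, 9}
Step 11: union(4, 2) -> already same set; set of 4 now {2, 4, 7}
Step 12: union(6, 9) -> merged; set of 6 now {3, 6, 8, 9}
Step 13: find(8) -> no change; set of 8 is {3, 6, 8, 9}
Step 14: union(4, 5) -> merged; set of 4 now {2, 4, 5, 7, 10}
Step 15: union(7, 9) -> merged; set of 7 now {2, 3, 4, 5, 6, 7, 8, 9, 10}
Step 16: find(3) -> no change; set of 3 is {2, 3, 4, 5, 6, 7, 8, 9, 10}
Step 17: find(0) -> no change; set of 0 is {0}
Step 18: union(3, 6) -> already same set; set of 3 now {2, 3, 4, 5, 6, 7, 8, 9, 10}
Step 19: union(2, 3) -> already same set; set of 2 now {2, 3, 4, 5, 6, 7, 8, 9, 10}
Set of 3: {2, 3, 4, 5, 6, 7, 8, 9, 10}; 8 is a member.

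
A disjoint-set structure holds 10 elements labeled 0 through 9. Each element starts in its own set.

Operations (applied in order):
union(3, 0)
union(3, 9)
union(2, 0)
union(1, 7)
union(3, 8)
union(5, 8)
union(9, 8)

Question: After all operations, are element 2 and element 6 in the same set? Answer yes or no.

Answer: no

Derivation:
Step 1: union(3, 0) -> merged; set of 3 now {0, 3}
Step 2: union(3, 9) -> merged; set of 3 now {0, 3, 9}
Step 3: union(2, 0) -> merged; set of 2 now {0, 2, 3, 9}
Step 4: union(1, 7) -> merged; set of 1 now {1, 7}
Step 5: union(3, 8) -> merged; set of 3 now {0, 2, 3, 8, 9}
Step 6: union(5, 8) -> merged; set of 5 now {0, 2, 3, 5, 8, 9}
Step 7: union(9, 8) -> already same set; set of 9 now {0, 2, 3, 5, 8, 9}
Set of 2: {0, 2, 3, 5, 8, 9}; 6 is not a member.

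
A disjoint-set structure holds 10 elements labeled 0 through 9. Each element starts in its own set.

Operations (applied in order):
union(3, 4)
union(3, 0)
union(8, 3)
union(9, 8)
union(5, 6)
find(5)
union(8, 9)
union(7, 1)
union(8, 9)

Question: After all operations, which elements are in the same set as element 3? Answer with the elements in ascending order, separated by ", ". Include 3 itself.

Step 1: union(3, 4) -> merged; set of 3 now {3, 4}
Step 2: union(3, 0) -> merged; set of 3 now {0, 3, 4}
Step 3: union(8, 3) -> merged; set of 8 now {0, 3, 4, 8}
Step 4: union(9, 8) -> merged; set of 9 now {0, 3, 4, 8, 9}
Step 5: union(5, 6) -> merged; set of 5 now {5, 6}
Step 6: find(5) -> no change; set of 5 is {5, 6}
Step 7: union(8, 9) -> already same set; set of 8 now {0, 3, 4, 8, 9}
Step 8: union(7, 1) -> merged; set of 7 now {1, 7}
Step 9: union(8, 9) -> already same set; set of 8 now {0, 3, 4, 8, 9}
Component of 3: {0, 3, 4, 8, 9}

Answer: 0, 3, 4, 8, 9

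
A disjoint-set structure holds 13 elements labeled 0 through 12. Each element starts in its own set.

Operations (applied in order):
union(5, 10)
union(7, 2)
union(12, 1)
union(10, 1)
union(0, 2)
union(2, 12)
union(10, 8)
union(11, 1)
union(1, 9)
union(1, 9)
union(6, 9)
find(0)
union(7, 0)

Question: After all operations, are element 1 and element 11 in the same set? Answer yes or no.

Step 1: union(5, 10) -> merged; set of 5 now {5, 10}
Step 2: union(7, 2) -> merged; set of 7 now {2, 7}
Step 3: union(12, 1) -> merged; set of 12 now {1, 12}
Step 4: union(10, 1) -> merged; set of 10 now {1, 5, 10, 12}
Step 5: union(0, 2) -> merged; set of 0 now {0, 2, 7}
Step 6: union(2, 12) -> merged; set of 2 now {0, 1, 2, 5, 7, 10, 12}
Step 7: union(10, 8) -> merged; set of 10 now {0, 1, 2, 5, 7, 8, 10, 12}
Step 8: union(11, 1) -> merged; set of 11 now {0, 1, 2, 5, 7, 8, 10, 11, 12}
Step 9: union(1, 9) -> merged; set of 1 now {0, 1, 2, 5, 7, 8, 9, 10, 11, 12}
Step 10: union(1, 9) -> already same set; set of 1 now {0, 1, 2, 5, 7, 8, 9, 10, 11, 12}
Step 11: union(6, 9) -> merged; set of 6 now {0, 1, 2, 5, 6, 7, 8, 9, 10, 11, 12}
Step 12: find(0) -> no change; set of 0 is {0, 1, 2, 5, 6, 7, 8, 9, 10, 11, 12}
Step 13: union(7, 0) -> already same set; set of 7 now {0, 1, 2, 5, 6, 7, 8, 9, 10, 11, 12}
Set of 1: {0, 1, 2, 5, 6, 7, 8, 9, 10, 11, 12}; 11 is a member.

Answer: yes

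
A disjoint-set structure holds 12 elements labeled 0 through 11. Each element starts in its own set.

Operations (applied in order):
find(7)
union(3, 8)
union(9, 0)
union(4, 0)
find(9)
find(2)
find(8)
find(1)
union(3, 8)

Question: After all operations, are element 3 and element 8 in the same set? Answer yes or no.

Answer: yes

Derivation:
Step 1: find(7) -> no change; set of 7 is {7}
Step 2: union(3, 8) -> merged; set of 3 now {3, 8}
Step 3: union(9, 0) -> merged; set of 9 now {0, 9}
Step 4: union(4, 0) -> merged; set of 4 now {0, 4, 9}
Step 5: find(9) -> no change; set of 9 is {0, 4, 9}
Step 6: find(2) -> no change; set of 2 is {2}
Step 7: find(8) -> no change; set of 8 is {3, 8}
Step 8: find(1) -> no change; set of 1 is {1}
Step 9: union(3, 8) -> already same set; set of 3 now {3, 8}
Set of 3: {3, 8}; 8 is a member.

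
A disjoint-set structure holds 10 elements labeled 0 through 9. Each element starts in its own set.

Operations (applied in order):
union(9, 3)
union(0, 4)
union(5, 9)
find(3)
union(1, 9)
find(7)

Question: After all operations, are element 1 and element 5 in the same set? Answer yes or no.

Answer: yes

Derivation:
Step 1: union(9, 3) -> merged; set of 9 now {3, 9}
Step 2: union(0, 4) -> merged; set of 0 now {0, 4}
Step 3: union(5, 9) -> merged; set of 5 now {3, 5, 9}
Step 4: find(3) -> no change; set of 3 is {3, 5, 9}
Step 5: union(1, 9) -> merged; set of 1 now {1, 3, 5, 9}
Step 6: find(7) -> no change; set of 7 is {7}
Set of 1: {1, 3, 5, 9}; 5 is a member.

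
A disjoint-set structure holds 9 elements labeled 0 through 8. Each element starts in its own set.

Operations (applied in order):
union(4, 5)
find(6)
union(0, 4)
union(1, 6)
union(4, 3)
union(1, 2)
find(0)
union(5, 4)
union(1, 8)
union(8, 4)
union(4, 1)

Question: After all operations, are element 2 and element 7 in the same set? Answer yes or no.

Answer: no

Derivation:
Step 1: union(4, 5) -> merged; set of 4 now {4, 5}
Step 2: find(6) -> no change; set of 6 is {6}
Step 3: union(0, 4) -> merged; set of 0 now {0, 4, 5}
Step 4: union(1, 6) -> merged; set of 1 now {1, 6}
Step 5: union(4, 3) -> merged; set of 4 now {0, 3, 4, 5}
Step 6: union(1, 2) -> merged; set of 1 now {1, 2, 6}
Step 7: find(0) -> no change; set of 0 is {0, 3, 4, 5}
Step 8: union(5, 4) -> already same set; set of 5 now {0, 3, 4, 5}
Step 9: union(1, 8) -> merged; set of 1 now {1, 2, 6, 8}
Step 10: union(8, 4) -> merged; set of 8 now {0, 1, 2, 3, 4, 5, 6, 8}
Step 11: union(4, 1) -> already same set; set of 4 now {0, 1, 2, 3, 4, 5, 6, 8}
Set of 2: {0, 1, 2, 3, 4, 5, 6, 8}; 7 is not a member.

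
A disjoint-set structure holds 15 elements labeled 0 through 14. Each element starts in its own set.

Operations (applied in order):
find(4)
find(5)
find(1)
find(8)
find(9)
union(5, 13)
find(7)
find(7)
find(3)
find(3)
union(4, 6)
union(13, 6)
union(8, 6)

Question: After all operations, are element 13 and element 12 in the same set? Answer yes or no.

Step 1: find(4) -> no change; set of 4 is {4}
Step 2: find(5) -> no change; set of 5 is {5}
Step 3: find(1) -> no change; set of 1 is {1}
Step 4: find(8) -> no change; set of 8 is {8}
Step 5: find(9) -> no change; set of 9 is {9}
Step 6: union(5, 13) -> merged; set of 5 now {5, 13}
Step 7: find(7) -> no change; set of 7 is {7}
Step 8: find(7) -> no change; set of 7 is {7}
Step 9: find(3) -> no change; set of 3 is {3}
Step 10: find(3) -> no change; set of 3 is {3}
Step 11: union(4, 6) -> merged; set of 4 now {4, 6}
Step 12: union(13, 6) -> merged; set of 13 now {4, 5, 6, 13}
Step 13: union(8, 6) -> merged; set of 8 now {4, 5, 6, 8, 13}
Set of 13: {4, 5, 6, 8, 13}; 12 is not a member.

Answer: no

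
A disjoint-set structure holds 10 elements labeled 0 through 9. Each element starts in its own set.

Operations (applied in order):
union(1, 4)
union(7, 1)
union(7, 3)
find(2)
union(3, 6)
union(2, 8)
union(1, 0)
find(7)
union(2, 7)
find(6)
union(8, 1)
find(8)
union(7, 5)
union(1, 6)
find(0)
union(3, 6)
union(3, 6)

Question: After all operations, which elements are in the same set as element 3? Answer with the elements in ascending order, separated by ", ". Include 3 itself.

Step 1: union(1, 4) -> merged; set of 1 now {1, 4}
Step 2: union(7, 1) -> merged; set of 7 now {1, 4, 7}
Step 3: union(7, 3) -> merged; set of 7 now {1, 3, 4, 7}
Step 4: find(2) -> no change; set of 2 is {2}
Step 5: union(3, 6) -> merged; set of 3 now {1, 3, 4, 6, 7}
Step 6: union(2, 8) -> merged; set of 2 now {2, 8}
Step 7: union(1, 0) -> merged; set of 1 now {0, 1, 3, 4, 6, 7}
Step 8: find(7) -> no change; set of 7 is {0, 1, 3, 4, 6, 7}
Step 9: union(2, 7) -> merged; set of 2 now {0, 1, 2, 3, 4, 6, 7, 8}
Step 10: find(6) -> no change; set of 6 is {0, 1, 2, 3, 4, 6, 7, 8}
Step 11: union(8, 1) -> already same set; set of 8 now {0, 1, 2, 3, 4, 6, 7, 8}
Step 12: find(8) -> no change; set of 8 is {0, 1, 2, 3, 4, 6, 7, 8}
Step 13: union(7, 5) -> merged; set of 7 now {0, 1, 2, 3, 4, 5, 6, 7, 8}
Step 14: union(1, 6) -> already same set; set of 1 now {0, 1, 2, 3, 4, 5, 6, 7, 8}
Step 15: find(0) -> no change; set of 0 is {0, 1, 2, 3, 4, 5, 6, 7, 8}
Step 16: union(3, 6) -> already same set; set of 3 now {0, 1, 2, 3, 4, 5, 6, 7, 8}
Step 17: union(3, 6) -> already same set; set of 3 now {0, 1, 2, 3, 4, 5, 6, 7, 8}
Component of 3: {0, 1, 2, 3, 4, 5, 6, 7, 8}

Answer: 0, 1, 2, 3, 4, 5, 6, 7, 8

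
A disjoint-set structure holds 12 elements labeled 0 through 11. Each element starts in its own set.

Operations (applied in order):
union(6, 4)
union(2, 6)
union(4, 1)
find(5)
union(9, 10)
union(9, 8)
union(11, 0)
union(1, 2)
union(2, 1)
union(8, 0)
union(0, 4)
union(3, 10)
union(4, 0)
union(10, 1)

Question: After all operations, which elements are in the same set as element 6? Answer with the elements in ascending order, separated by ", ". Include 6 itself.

Answer: 0, 1, 2, 3, 4, 6, 8, 9, 10, 11

Derivation:
Step 1: union(6, 4) -> merged; set of 6 now {4, 6}
Step 2: union(2, 6) -> merged; set of 2 now {2, 4, 6}
Step 3: union(4, 1) -> merged; set of 4 now {1, 2, 4, 6}
Step 4: find(5) -> no change; set of 5 is {5}
Step 5: union(9, 10) -> merged; set of 9 now {9, 10}
Step 6: union(9, 8) -> merged; set of 9 now {8, 9, 10}
Step 7: union(11, 0) -> merged; set of 11 now {0, 11}
Step 8: union(1, 2) -> already same set; set of 1 now {1, 2, 4, 6}
Step 9: union(2, 1) -> already same set; set of 2 now {1, 2, 4, 6}
Step 10: union(8, 0) -> merged; set of 8 now {0, 8, 9, 10, 11}
Step 11: union(0, 4) -> merged; set of 0 now {0, 1, 2, 4, 6, 8, 9, 10, 11}
Step 12: union(3, 10) -> merged; set of 3 now {0, 1, 2, 3, 4, 6, 8, 9, 10, 11}
Step 13: union(4, 0) -> already same set; set of 4 now {0, 1, 2, 3, 4, 6, 8, 9, 10, 11}
Step 14: union(10, 1) -> already same set; set of 10 now {0, 1, 2, 3, 4, 6, 8, 9, 10, 11}
Component of 6: {0, 1, 2, 3, 4, 6, 8, 9, 10, 11}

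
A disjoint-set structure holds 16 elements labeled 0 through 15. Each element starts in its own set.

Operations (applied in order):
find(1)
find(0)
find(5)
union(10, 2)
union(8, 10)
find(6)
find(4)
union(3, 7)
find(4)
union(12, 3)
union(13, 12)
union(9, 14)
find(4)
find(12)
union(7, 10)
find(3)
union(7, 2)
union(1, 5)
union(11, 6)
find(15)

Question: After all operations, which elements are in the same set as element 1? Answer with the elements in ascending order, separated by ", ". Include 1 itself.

Step 1: find(1) -> no change; set of 1 is {1}
Step 2: find(0) -> no change; set of 0 is {0}
Step 3: find(5) -> no change; set of 5 is {5}
Step 4: union(10, 2) -> merged; set of 10 now {2, 10}
Step 5: union(8, 10) -> merged; set of 8 now {2, 8, 10}
Step 6: find(6) -> no change; set of 6 is {6}
Step 7: find(4) -> no change; set of 4 is {4}
Step 8: union(3, 7) -> merged; set of 3 now {3, 7}
Step 9: find(4) -> no change; set of 4 is {4}
Step 10: union(12, 3) -> merged; set of 12 now {3, 7, 12}
Step 11: union(13, 12) -> merged; set of 13 now {3, 7, 12, 13}
Step 12: union(9, 14) -> merged; set of 9 now {9, 14}
Step 13: find(4) -> no change; set of 4 is {4}
Step 14: find(12) -> no change; set of 12 is {3, 7, 12, 13}
Step 15: union(7, 10) -> merged; set of 7 now {2, 3, 7, 8, 10, 12, 13}
Step 16: find(3) -> no change; set of 3 is {2, 3, 7, 8, 10, 12, 13}
Step 17: union(7, 2) -> already same set; set of 7 now {2, 3, 7, 8, 10, 12, 13}
Step 18: union(1, 5) -> merged; set of 1 now {1, 5}
Step 19: union(11, 6) -> merged; set of 11 now {6, 11}
Step 20: find(15) -> no change; set of 15 is {15}
Component of 1: {1, 5}

Answer: 1, 5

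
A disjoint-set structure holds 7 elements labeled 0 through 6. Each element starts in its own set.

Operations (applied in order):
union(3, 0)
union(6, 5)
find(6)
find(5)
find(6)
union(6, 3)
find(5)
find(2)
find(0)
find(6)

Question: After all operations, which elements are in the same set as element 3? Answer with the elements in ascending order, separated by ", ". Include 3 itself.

Step 1: union(3, 0) -> merged; set of 3 now {0, 3}
Step 2: union(6, 5) -> merged; set of 6 now {5, 6}
Step 3: find(6) -> no change; set of 6 is {5, 6}
Step 4: find(5) -> no change; set of 5 is {5, 6}
Step 5: find(6) -> no change; set of 6 is {5, 6}
Step 6: union(6, 3) -> merged; set of 6 now {0, 3, 5, 6}
Step 7: find(5) -> no change; set of 5 is {0, 3, 5, 6}
Step 8: find(2) -> no change; set of 2 is {2}
Step 9: find(0) -> no change; set of 0 is {0, 3, 5, 6}
Step 10: find(6) -> no change; set of 6 is {0, 3, 5, 6}
Component of 3: {0, 3, 5, 6}

Answer: 0, 3, 5, 6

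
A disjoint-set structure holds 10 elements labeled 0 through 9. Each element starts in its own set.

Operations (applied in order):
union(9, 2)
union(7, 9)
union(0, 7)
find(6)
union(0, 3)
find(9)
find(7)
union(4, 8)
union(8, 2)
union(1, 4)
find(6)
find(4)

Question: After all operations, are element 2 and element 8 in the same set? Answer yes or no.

Answer: yes

Derivation:
Step 1: union(9, 2) -> merged; set of 9 now {2, 9}
Step 2: union(7, 9) -> merged; set of 7 now {2, 7, 9}
Step 3: union(0, 7) -> merged; set of 0 now {0, 2, 7, 9}
Step 4: find(6) -> no change; set of 6 is {6}
Step 5: union(0, 3) -> merged; set of 0 now {0, 2, 3, 7, 9}
Step 6: find(9) -> no change; set of 9 is {0, 2, 3, 7, 9}
Step 7: find(7) -> no change; set of 7 is {0, 2, 3, 7, 9}
Step 8: union(4, 8) -> merged; set of 4 now {4, 8}
Step 9: union(8, 2) -> merged; set of 8 now {0, 2, 3, 4, 7, 8, 9}
Step 10: union(1, 4) -> merged; set of 1 now {0, 1, 2, 3, 4, 7, 8, 9}
Step 11: find(6) -> no change; set of 6 is {6}
Step 12: find(4) -> no change; set of 4 is {0, 1, 2, 3, 4, 7, 8, 9}
Set of 2: {0, 1, 2, 3, 4, 7, 8, 9}; 8 is a member.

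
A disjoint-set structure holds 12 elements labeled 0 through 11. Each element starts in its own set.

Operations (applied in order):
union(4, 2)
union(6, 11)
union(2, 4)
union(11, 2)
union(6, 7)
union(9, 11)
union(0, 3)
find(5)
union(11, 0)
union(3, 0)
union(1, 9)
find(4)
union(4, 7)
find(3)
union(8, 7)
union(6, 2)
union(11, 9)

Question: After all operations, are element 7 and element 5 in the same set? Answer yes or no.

Answer: no

Derivation:
Step 1: union(4, 2) -> merged; set of 4 now {2, 4}
Step 2: union(6, 11) -> merged; set of 6 now {6, 11}
Step 3: union(2, 4) -> already same set; set of 2 now {2, 4}
Step 4: union(11, 2) -> merged; set of 11 now {2, 4, 6, 11}
Step 5: union(6, 7) -> merged; set of 6 now {2, 4, 6, 7, 11}
Step 6: union(9, 11) -> merged; set of 9 now {2, 4, 6, 7, 9, 11}
Step 7: union(0, 3) -> merged; set of 0 now {0, 3}
Step 8: find(5) -> no change; set of 5 is {5}
Step 9: union(11, 0) -> merged; set of 11 now {0, 2, 3, 4, 6, 7, 9, 11}
Step 10: union(3, 0) -> already same set; set of 3 now {0, 2, 3, 4, 6, 7, 9, 11}
Step 11: union(1, 9) -> merged; set of 1 now {0, 1, 2, 3, 4, 6, 7, 9, 11}
Step 12: find(4) -> no change; set of 4 is {0, 1, 2, 3, 4, 6, 7, 9, 11}
Step 13: union(4, 7) -> already same set; set of 4 now {0, 1, 2, 3, 4, 6, 7, 9, 11}
Step 14: find(3) -> no change; set of 3 is {0, 1, 2, 3, 4, 6, 7, 9, 11}
Step 15: union(8, 7) -> merged; set of 8 now {0, 1, 2, 3, 4, 6, 7, 8, 9, 11}
Step 16: union(6, 2) -> already same set; set of 6 now {0, 1, 2, 3, 4, 6, 7, 8, 9, 11}
Step 17: union(11, 9) -> already same set; set of 11 now {0, 1, 2, 3, 4, 6, 7, 8, 9, 11}
Set of 7: {0, 1, 2, 3, 4, 6, 7, 8, 9, 11}; 5 is not a member.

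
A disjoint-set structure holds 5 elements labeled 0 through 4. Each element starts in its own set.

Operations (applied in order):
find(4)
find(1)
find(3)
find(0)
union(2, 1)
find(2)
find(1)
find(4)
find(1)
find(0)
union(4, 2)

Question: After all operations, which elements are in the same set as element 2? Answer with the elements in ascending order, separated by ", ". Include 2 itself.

Answer: 1, 2, 4

Derivation:
Step 1: find(4) -> no change; set of 4 is {4}
Step 2: find(1) -> no change; set of 1 is {1}
Step 3: find(3) -> no change; set of 3 is {3}
Step 4: find(0) -> no change; set of 0 is {0}
Step 5: union(2, 1) -> merged; set of 2 now {1, 2}
Step 6: find(2) -> no change; set of 2 is {1, 2}
Step 7: find(1) -> no change; set of 1 is {1, 2}
Step 8: find(4) -> no change; set of 4 is {4}
Step 9: find(1) -> no change; set of 1 is {1, 2}
Step 10: find(0) -> no change; set of 0 is {0}
Step 11: union(4, 2) -> merged; set of 4 now {1, 2, 4}
Component of 2: {1, 2, 4}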